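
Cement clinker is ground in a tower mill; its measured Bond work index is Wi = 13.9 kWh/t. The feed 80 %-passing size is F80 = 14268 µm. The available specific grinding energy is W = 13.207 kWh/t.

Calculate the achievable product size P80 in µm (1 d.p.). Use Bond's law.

P80 = 93.6 µm

W = 10 Wi / √P80 − 10 Wi / √F80
⇒ 1/√P80 = W/(10·Wi) + 1/√F80
  = 13.2070/(10·13.9) + 1/√14268 = 0.095014 + 0.008372 = 0.103386
P80 = (1/0.103386)² = 9.6725² = 93.56 µm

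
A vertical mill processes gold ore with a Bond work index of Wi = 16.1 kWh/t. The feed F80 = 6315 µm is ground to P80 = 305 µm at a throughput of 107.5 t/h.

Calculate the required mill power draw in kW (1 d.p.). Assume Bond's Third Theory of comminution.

W = 10·Wi·(P80^(-½) − F80^(-½))
W = 10·16.1·(1/√305 − 1/√6315) = 10·16.1·(0.044676) = 7.1928 kWh/t
P = W·T = 7.1928·107.5 = 773.2 kW

P = 773.2 kW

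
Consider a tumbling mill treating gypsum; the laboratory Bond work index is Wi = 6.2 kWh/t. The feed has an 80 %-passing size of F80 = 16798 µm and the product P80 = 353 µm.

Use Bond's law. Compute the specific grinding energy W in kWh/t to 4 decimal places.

W = 10 Wi (1/√P80 − 1/√F80)  [Bond]
1/√353 = 0.053225;  1/√16798 = 0.007716
W = 10·6.2·(0.053225 − 0.007716) = 2.8216 kWh/t

W = 2.8216 kWh/t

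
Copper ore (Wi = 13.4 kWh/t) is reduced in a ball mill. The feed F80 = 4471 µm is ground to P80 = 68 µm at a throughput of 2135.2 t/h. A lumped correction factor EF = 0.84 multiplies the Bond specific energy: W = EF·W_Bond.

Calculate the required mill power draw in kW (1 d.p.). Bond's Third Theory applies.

P = 25550.9 kW

Bond: W = 10·Wi·(1/√P80 − 1/√F80)
W = 10·13.4·(1/√68 − 1/√4471) = 10·13.4·(0.106312) = 14.2459 kWh/t
W_actual = 0.84 × 14.2459 = 11.9665 kWh/t
Mill draw = 11.9665 × 2135.2 = 25550.9 kW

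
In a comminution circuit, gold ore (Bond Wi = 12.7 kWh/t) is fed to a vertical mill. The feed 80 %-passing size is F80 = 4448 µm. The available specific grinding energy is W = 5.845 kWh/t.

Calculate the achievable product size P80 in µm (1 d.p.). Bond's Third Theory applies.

P80 = 268.6 µm

W = 10·Wi·(P80^(-½) − F80^(-½))
⇒ 1/√P80 = W/(10 Wi) + 1/√F80
  = 5.8450/(10·12.7) + 1/√4448 = 0.046024 + 0.014994 = 0.061018
P80 = (1/0.061018)² = 16.3887² = 268.59 µm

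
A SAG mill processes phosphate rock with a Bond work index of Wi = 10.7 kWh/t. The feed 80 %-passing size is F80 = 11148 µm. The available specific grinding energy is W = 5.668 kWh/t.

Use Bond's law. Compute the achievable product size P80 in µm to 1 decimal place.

P80 = 256.5 µm

W = 10·Wi·[P80^(−½) − F80^(−½)]
⇒ 1/√P80 = W/(10·Wi) + 1/√F80
  = 5.6680/(10·10.7) + 1/√11148 = 0.052972 + 0.009471 = 0.062443
P80 = (1/0.062443)² = 16.0146² = 256.47 µm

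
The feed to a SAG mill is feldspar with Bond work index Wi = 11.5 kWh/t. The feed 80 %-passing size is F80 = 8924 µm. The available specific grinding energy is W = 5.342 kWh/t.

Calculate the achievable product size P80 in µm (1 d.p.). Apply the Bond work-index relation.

P80 = 307.4 µm

W = 10 Wi (1/√P80 − 1/√F80)  [Bond]
1/√P80 = 1/√F80 + W/(10·Wi)
  = 5.3420/(10·11.5) + 1/√8924 = 0.046452 + 0.010586 = 0.057038
P80 = (1/0.057038)² = 17.5322² = 307.38 µm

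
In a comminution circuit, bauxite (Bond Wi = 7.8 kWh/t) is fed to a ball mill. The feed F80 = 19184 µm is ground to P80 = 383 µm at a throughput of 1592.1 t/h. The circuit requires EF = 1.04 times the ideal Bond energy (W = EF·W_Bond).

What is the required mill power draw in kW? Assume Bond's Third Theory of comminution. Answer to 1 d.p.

P = 5666.9 kW

W = 10·Wi·(P80^(-½) − F80^(-½))
W = 10·7.8·(1/√383 − 1/√19184) = 10·7.8·(0.043878) = 3.4225 kWh/t
Corrected W = EF·W_Bond = 1.04·3.4225 = 3.5594 kWh/t
P = W·T = 3.5594·1592.1 = 5666.9 kW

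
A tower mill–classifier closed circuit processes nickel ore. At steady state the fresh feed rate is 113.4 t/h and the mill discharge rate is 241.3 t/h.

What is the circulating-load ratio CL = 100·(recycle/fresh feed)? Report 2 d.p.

Discharge = new feed + return, hence
R = M − F = 241.3 − 113.4 = 127.9 t/h
CL = 100·R/F = 100·127.9/113.4 = 112.79 %

CL = 112.79 %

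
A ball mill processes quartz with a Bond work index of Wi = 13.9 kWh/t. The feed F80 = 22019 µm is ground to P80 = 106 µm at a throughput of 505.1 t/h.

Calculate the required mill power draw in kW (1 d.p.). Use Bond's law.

W = 10 Wi (1/√P80 − 1/√F80)  [Bond]
W = 10·13.9·(1/√106 − 1/√22019) = 10·13.9·(0.090389) = 12.5641 kWh/t
P_mill = W·ṁ = 12.5641·505.1 = 6346.1 kW

P = 6346.1 kW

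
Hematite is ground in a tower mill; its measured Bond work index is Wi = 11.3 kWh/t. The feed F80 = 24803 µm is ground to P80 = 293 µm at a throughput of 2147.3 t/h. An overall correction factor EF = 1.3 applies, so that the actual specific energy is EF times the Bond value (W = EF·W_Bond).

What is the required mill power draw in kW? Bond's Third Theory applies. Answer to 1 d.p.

P = 16425.2 kW

W_Bond = 10·Wi·(1/√P₈₀ − 1/√F₈₀)
W = 10·11.3·(1/√293 − 1/√24803) = 10·11.3·(0.052071) = 5.8840 kWh/t
Corrected W = EF·W_Bond = 1.3·5.8840 = 7.6492 kWh/t
P_mill = W·ṁ = 7.6492·2147.3 = 16425.2 kW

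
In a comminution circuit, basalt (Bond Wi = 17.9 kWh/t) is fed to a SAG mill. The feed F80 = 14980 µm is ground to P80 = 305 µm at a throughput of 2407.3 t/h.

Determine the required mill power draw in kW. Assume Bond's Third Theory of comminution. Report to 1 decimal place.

P = 21153.0 kW

W = 10·Wi·(P80^(-½) − F80^(-½))
W = 10·17.9·(1/√305 − 1/√14980) = 10·17.9·(0.049089) = 8.7870 kWh/t
P = W·T = 8.7870·2407.3 = 21153.0 kW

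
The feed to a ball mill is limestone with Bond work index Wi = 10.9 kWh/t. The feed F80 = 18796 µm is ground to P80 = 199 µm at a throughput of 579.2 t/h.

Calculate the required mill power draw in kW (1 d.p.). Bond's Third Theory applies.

W = 10·Wi·[P80^(−½) − F80^(−½)]
W = 10·10.9·(1/√199 − 1/√18796) = 10·10.9·(0.063594) = 6.9318 kWh/t
Power = W × throughput = 6.9318 kWh/t × 579.2 t/h = 4014.9 kW

P = 4014.9 kW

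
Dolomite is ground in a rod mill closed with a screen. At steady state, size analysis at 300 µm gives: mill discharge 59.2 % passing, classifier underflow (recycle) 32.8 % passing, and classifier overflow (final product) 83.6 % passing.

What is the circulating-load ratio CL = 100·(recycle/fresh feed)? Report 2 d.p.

Let r = R/F. Size balance at 300 µm:
Fd + Rd = Ru + Fo ⇒ R/F = (o−d)/(d−u)
r = (83.6 − 59.2)/(59.2 − 32.8) = 24.4/26.4 = 0.9242
CL = 100·r = 92.42 %

CL = 92.42 %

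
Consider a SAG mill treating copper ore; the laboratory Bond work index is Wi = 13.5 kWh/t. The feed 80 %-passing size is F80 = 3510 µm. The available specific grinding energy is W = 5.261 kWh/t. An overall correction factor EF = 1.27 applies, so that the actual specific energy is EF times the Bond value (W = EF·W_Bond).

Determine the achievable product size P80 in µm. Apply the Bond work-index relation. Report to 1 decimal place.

P80 = 442.0 µm

W = 10 Wi / √P80 − 10 Wi / √F80
W_Bond = W / EF = 5.261 / 1.27 = 4.1425 kWh/t
⇒ 1/√P80 = W_Bond/(10·Wi) + 1/√F80
  = 4.1425/(10·13.5) + 1/√3510 = 0.030685 + 0.016879 = 0.047564
P80 = (1/0.047564)² = 21.0242² = 442.02 µm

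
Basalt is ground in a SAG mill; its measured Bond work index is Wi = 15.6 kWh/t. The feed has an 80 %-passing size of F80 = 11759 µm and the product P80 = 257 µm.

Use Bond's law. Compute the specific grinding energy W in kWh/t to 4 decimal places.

W = 10·Wi·[P80^(−½) − F80^(−½)]
1/√257 = 0.062378;  1/√11759 = 0.009222
W = 10·15.6·(0.062378 − 0.009222) = 8.2924 kWh/t

W = 8.2924 kWh/t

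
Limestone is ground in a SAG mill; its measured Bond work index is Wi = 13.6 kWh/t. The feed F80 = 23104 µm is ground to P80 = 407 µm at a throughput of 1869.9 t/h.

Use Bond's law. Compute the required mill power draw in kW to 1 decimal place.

Bond:  W = 10 Wi (1/√P − 1/√F)
W = 10·13.6·(1/√407 − 1/√23104) = 10·13.6·(0.042989) = 5.8465 kWh/t
P = W·T = 5.8465·1869.9 = 10932.4 kW

P = 10932.4 kW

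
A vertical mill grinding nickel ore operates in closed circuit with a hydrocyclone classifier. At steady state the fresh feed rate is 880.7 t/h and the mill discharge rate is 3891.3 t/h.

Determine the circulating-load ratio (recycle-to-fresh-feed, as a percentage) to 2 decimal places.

CL = 341.84 %

Steady state: M = F + R.
R = M − F = 3891.3 − 880.7 = 3010.6 t/h
CL = 100·R/F = 100·3010.6/880.7 = 341.84 %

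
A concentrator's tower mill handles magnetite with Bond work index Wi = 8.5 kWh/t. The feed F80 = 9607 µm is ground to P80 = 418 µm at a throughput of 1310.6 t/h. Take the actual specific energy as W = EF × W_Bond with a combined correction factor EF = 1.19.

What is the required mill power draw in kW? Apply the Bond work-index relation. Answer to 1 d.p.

W = 10 Wi (P80^-0.5 − F80^-0.5)
W = 10·8.5·(1/√418 − 1/√9607) = 10·8.5·(0.038709) = 3.2903 kWh/t
W_actual = 1.19 × 3.2903 = 3.9154 kWh/t
P = W·T = 3.9154·1310.6 = 5131.6 kW

P = 5131.6 kW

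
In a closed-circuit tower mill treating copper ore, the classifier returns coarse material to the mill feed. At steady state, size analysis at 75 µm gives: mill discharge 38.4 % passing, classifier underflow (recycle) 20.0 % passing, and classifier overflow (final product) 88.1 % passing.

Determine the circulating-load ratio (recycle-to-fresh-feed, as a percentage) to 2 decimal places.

Mass balance on the −75 µm fraction:
Fd + Rd = Ru + Fo ⇒ R/F = (o−d)/(d−u)
r = (88.1 − 38.4)/(38.4 − 20.0) = 49.7/18.4 = 2.7011
CL = 100·r = 270.11 %

CL = 270.11 %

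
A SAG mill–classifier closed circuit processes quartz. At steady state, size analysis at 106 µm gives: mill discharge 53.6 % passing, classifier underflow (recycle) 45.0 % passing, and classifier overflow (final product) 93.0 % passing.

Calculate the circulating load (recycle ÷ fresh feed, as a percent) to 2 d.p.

Balance %-passing 106 µm (r = R/F):
r = (o − d)/(d − u)
r = (93.0 − 53.6)/(53.6 − 45.0) = 39.4/8.6 = 4.5814
CL = 100·r = 458.14 %

CL = 458.14 %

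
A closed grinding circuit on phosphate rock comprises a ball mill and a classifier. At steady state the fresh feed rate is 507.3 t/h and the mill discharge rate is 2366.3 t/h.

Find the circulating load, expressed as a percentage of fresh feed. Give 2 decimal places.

CL = 366.45 %

M = F + R at steady state, so:
R = M − F = 2366.3 − 507.3 = 1859.0 t/h
CL = 100·R/F = 100·1859.0/507.3 = 366.45 %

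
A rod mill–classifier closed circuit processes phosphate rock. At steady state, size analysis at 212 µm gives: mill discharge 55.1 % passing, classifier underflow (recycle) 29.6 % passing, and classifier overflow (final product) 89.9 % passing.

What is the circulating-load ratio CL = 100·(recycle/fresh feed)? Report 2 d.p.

CL = 136.47 %

Balance %-passing 212 µm (r = R/F):
r = (o − d)/(d − u)
r = (89.9 − 55.1)/(55.1 − 29.6) = 34.8/25.5 = 1.3647
CL = 100·r = 136.47 %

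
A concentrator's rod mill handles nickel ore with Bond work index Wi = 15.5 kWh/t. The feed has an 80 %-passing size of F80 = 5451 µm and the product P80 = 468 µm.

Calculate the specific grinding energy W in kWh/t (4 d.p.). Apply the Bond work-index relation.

Bond: W = 10·Wi·(1/√P80 − 1/√F80)
1/√468 = 0.046225;  1/√5451 = 0.013544
W = 10·15.5·(0.046225 − 0.013544) = 5.0655 kWh/t

W = 5.0655 kWh/t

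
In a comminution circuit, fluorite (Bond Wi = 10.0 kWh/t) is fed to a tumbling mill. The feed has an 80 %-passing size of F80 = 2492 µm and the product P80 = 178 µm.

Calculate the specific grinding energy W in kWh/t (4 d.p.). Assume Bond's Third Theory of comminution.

W = 10·Wi·[P80^(−½) − F80^(−½)]
1/√178 = 0.074953;  1/√2492 = 0.020032
W = 10·10.0·(0.074953 − 0.020032) = 5.4921 kWh/t

W = 5.4921 kWh/t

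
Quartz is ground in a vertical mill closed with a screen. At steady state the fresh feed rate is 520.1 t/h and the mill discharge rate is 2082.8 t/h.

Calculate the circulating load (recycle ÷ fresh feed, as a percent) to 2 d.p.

CL = 300.46 %

M = F + R at steady state, so:
R = M − F = 2082.8 − 520.1 = 1562.7 t/h
CL = 100·R/F = 100·1562.7/520.1 = 300.46 %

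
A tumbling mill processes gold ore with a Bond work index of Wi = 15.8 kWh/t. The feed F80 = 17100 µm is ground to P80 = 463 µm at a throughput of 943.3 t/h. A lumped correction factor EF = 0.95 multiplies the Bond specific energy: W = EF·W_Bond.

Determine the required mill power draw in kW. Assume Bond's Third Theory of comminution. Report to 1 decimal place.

W = 10 Wi (1/√P80 − 1/√F80)  [Bond]
W = 10·15.8·(1/√463 − 1/√17100) = 10·15.8·(0.038827) = 6.1346 kWh/t
Corrected W = EF·W_Bond = 0.95·6.1346 = 5.8279 kWh/t
P = W·T = 5.8279·943.3 = 5497.5 kW

P = 5497.5 kW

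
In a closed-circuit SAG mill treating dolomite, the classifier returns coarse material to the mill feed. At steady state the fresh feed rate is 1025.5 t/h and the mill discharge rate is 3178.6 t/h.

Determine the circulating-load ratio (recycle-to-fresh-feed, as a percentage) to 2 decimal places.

Discharge = new feed + return, hence
R = M − F = 3178.6 − 1025.5 = 2153.1 t/h
CL = 100·R/F = 100·2153.1/1025.5 = 209.96 %

CL = 209.96 %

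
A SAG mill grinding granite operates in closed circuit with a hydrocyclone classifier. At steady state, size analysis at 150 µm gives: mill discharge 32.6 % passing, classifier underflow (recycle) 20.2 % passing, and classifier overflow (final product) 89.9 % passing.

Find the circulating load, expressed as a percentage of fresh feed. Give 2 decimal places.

Mass balance on the −150 µm fraction:
(1+r)·d = r·u + o ⇒ r = (o−d)/(d−u)
r = (89.9 − 32.6)/(32.6 − 20.2) = 57.3/12.4 = 4.6210
CL = 100·r = 462.10 %

CL = 462.10 %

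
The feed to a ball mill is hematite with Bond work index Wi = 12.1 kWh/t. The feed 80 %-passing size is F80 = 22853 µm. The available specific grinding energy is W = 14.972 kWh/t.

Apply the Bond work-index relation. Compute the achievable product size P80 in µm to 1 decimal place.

W = 10 Wi (P80^-0.5 − F80^-0.5)
⇒ 1/√P80 = W/(10·Wi) + 1/√F80
  = 14.9720/(10·12.1) + 1/√22853 = 0.123736 + 0.006615 = 0.130351
P80 = (1/0.130351)² = 7.6716² = 58.85 µm

P80 = 58.9 µm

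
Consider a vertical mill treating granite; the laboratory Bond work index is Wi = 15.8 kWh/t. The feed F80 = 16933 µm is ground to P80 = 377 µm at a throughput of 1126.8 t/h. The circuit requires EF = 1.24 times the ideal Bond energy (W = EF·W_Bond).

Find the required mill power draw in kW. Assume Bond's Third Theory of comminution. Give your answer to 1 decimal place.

P = 9673.3 kW

W = 10·Wi·[P80^(−½) − F80^(−½)]
W = 10·15.8·(1/√377 − 1/√16933) = 10·15.8·(0.043818) = 6.9232 kWh/t
Apply correction: 6.9232 × 1.24 = 8.5848 kWh/t
Power = W × throughput = 8.5848 kWh/t × 1126.8 t/h = 9673.3 kW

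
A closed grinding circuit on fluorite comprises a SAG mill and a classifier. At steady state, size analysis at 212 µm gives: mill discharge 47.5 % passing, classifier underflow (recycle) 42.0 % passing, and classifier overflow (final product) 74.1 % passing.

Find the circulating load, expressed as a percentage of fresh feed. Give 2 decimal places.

CL = 483.64 %

Balance %-passing 212 µm (r = R/F):
r = (o − d)/(d − u)
r = (74.1 − 47.5)/(47.5 − 42.0) = 26.6/5.5 = 4.8364
CL = 100·r = 483.64 %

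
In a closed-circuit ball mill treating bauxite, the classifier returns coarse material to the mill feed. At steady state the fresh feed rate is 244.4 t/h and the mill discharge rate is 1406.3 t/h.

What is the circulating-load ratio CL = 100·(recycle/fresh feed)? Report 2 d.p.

Steady state: M = F + R.
R = M − F = 1406.3 − 244.4 = 1161.9 t/h
CL = 100·R/F = 100·1161.9/244.4 = 475.41 %

CL = 475.41 %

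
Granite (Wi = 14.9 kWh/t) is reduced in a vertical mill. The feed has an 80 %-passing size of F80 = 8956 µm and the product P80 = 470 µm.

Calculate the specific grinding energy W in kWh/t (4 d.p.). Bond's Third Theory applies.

W = 10 Wi (P80^-0.5 − F80^-0.5)
1/√470 = 0.046127;  1/√8956 = 0.010567
W = 10·14.9·(0.046127 − 0.010567) = 5.2984 kWh/t

W = 5.2984 kWh/t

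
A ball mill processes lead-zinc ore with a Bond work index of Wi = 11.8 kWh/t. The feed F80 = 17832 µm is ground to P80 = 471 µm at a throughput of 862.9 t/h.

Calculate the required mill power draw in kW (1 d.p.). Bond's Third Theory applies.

W_Bond = 10·Wi·(1/√P₈₀ − 1/√F₈₀)
W = 10·11.8·(1/√471 − 1/√17832) = 10·11.8·(0.038589) = 4.5535 kWh/t
Power = W × throughput = 4.5535 kWh/t × 862.9 t/h = 3929.2 kW

P = 3929.2 kW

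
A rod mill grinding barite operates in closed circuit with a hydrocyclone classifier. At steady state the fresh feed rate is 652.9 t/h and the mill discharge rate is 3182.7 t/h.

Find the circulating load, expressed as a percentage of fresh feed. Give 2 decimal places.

Discharge = new feed + return, hence
R = M − F = 3182.7 − 652.9 = 2529.8 t/h
CL = 100·R/F = 100·2529.8/652.9 = 387.47 %

CL = 387.47 %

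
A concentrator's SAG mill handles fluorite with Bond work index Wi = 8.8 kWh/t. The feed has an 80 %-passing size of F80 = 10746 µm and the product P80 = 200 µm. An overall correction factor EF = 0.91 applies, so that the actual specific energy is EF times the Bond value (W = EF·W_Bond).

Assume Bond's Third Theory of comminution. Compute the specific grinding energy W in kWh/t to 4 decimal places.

Bond:  W = 10 Wi (1/√P − 1/√F)
1/√200 = 0.070711;  1/√10746 = 0.009647
W = 10·8.8·(0.070711 − 0.009647) = 5.3736 kWh/t
Apply correction: 5.3736 × 0.91 = 4.8900 kWh/t

W = 4.8900 kWh/t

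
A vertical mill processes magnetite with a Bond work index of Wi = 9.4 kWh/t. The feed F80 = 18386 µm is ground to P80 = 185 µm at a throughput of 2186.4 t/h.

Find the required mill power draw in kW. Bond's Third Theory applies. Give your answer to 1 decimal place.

W = 10·Wi·[P80^(−½) − F80^(−½)]
W = 10·9.4·(1/√185 − 1/√18386) = 10·9.4·(0.066147) = 6.2178 kWh/t
Power = W × throughput = 6.2178 kWh/t × 2186.4 t/h = 13594.5 kW

P = 13594.5 kW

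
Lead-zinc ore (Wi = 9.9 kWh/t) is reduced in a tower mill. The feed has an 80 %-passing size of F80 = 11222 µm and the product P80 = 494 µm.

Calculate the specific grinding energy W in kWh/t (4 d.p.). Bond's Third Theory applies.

W = 3.5197 kWh/t

W = 10·Wi·[P80^(−½) − F80^(−½)]
1/√494 = 0.044992;  1/√11222 = 0.009440
W = 10·9.9·(0.044992 − 0.009440) = 3.5197 kWh/t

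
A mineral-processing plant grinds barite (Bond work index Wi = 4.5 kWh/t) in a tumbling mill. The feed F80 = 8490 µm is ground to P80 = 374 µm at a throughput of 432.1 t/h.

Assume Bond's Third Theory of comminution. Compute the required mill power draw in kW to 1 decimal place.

W = 10 Wi (P80^-0.5 − F80^-0.5)
W = 10·4.5·(1/√374 − 1/√8490) = 10·4.5·(0.040856) = 1.8385 kWh/t
P = W·T = 1.8385·432.1 = 794.4 kW

P = 794.4 kW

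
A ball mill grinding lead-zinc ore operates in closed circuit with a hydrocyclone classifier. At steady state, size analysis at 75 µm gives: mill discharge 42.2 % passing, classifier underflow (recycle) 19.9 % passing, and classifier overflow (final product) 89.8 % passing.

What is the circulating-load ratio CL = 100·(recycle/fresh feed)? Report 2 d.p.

Two-product formula at 75 µm:
d + r·d = r·u + o → r(d−u) = o−d
r = (89.8 − 42.2)/(42.2 − 19.9) = 47.6/22.3 = 2.1345
CL = 100·r = 213.45 %

CL = 213.45 %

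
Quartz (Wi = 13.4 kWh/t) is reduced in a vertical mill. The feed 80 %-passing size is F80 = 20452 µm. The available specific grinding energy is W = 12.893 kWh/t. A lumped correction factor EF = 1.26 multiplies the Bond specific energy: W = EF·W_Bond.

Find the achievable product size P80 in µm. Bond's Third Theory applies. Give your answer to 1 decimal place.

W = 10 Wi (1/√P80 − 1/√F80)  [Bond]
W_Bond = W / EF = 12.893 / 1.26 = 10.2325 kWh/t
⇒ 1/√P80 = W_Bond/(10·Wi) + 1/√F80
  = 10.2325/(10·13.4) + 1/√20452 = 0.076362 + 0.006992 = 0.083355
P80 = (1/0.083355)² = 11.9969² = 143.93 µm

P80 = 143.9 µm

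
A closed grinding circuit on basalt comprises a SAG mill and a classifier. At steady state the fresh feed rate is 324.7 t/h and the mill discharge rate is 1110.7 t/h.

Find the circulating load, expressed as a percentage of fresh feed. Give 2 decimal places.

Steady state: M = F + R.
R = M − F = 1110.7 − 324.7 = 786.0 t/h
CL = 100·R/F = 100·786.0/324.7 = 242.07 %

CL = 242.07 %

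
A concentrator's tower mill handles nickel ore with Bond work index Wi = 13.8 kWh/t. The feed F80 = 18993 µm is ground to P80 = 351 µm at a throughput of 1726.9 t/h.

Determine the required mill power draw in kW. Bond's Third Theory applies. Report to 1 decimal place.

P = 10990.9 kW

W = 10·Wi·[P80^(−½) − F80^(−½)]
W = 10·13.8·(1/√351 − 1/√18993) = 10·13.8·(0.046120) = 6.3646 kWh/t
Power = W × throughput = 6.3646 kWh/t × 1726.9 t/h = 10990.9 kW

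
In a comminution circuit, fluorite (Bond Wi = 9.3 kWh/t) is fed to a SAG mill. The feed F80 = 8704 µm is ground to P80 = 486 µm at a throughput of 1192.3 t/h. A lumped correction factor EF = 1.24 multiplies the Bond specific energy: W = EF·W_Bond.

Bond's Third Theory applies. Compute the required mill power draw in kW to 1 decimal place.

W_Bond = 10·Wi·(1/√P₈₀ − 1/√F₈₀)
W = 10·9.3·(1/√486 − 1/√8704) = 10·9.3·(0.034642) = 3.2217 kWh/t
Corrected W = EF·W_Bond = 1.24·3.2217 = 3.9949 kWh/t
P = W·T = 3.9949·1192.3 = 4763.2 kW

P = 4763.2 kW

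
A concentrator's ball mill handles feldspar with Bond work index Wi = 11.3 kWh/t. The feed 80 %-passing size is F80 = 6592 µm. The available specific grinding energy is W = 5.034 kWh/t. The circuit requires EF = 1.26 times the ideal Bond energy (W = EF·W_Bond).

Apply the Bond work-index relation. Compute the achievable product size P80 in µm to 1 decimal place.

P80 = 440.0 µm

W = 10 Wi (1/√P80 − 1/√F80)  [Bond]
W_Bond = W / EF = 5.034 / 1.26 = 3.9952 kWh/t
P80^(−½) = W_Bond/(10 Wi) + F80^(−½)
  = 3.9952/(10·11.3) + 1/√6592 = 0.035356 + 0.012317 = 0.047673
P80 = (1/0.047673)² = 20.9764² = 440.01 µm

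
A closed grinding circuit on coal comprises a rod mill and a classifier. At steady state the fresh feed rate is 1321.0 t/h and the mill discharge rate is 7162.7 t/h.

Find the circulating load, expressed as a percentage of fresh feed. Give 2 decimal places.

CL = 442.22 %

Mill node: discharge = fresh + recycle.
R = M − F = 7162.7 − 1321.0 = 5841.7 t/h
CL = 100·R/F = 100·5841.7/1321.0 = 442.22 %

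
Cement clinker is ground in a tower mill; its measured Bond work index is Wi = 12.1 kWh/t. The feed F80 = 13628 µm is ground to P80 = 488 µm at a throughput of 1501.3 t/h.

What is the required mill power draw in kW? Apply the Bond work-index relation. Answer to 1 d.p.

Bond:  W = 10 Wi (1/√P − 1/√F)
W = 10·12.1·(1/√488 − 1/√13628) = 10·12.1·(0.036702) = 4.4409 kWh/t
P_mill = W·ṁ = 4.4409·1501.3 = 6667.1 kW

P = 6667.1 kW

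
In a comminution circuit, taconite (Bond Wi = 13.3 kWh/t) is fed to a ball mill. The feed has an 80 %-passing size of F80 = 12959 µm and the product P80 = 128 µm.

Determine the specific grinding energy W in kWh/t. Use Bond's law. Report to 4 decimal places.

W = 10.5873 kWh/t

W = 10 Wi (P80^-0.5 − F80^-0.5)
1/√128 = 0.088388;  1/√12959 = 0.008784
W = 10·13.3·(0.088388 − 0.008784) = 10.5873 kWh/t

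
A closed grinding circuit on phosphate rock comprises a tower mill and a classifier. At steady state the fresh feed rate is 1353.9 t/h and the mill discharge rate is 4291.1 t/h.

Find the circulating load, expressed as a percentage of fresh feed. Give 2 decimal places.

CL = 216.94 %

Mill node: discharge = fresh + recycle.
R = M − F = 4291.1 − 1353.9 = 2937.2 t/h
CL = 100·R/F = 100·2937.2/1353.9 = 216.94 %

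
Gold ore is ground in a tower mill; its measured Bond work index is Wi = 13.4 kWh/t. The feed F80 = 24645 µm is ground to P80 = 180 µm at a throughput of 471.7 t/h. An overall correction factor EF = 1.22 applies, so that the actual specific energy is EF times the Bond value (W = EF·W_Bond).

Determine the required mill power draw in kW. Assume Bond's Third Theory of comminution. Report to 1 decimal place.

Bond: W = 10·Wi·(1/√P80 − 1/√F80)
W = 10·13.4·(1/√180 − 1/√24645) = 10·13.4·(0.068166) = 9.1342 kWh/t
Apply correction: 9.1342 × 1.22 = 11.1437 kWh/t
Mill draw = 11.1437 × 471.7 = 5256.5 kW

P = 5256.5 kW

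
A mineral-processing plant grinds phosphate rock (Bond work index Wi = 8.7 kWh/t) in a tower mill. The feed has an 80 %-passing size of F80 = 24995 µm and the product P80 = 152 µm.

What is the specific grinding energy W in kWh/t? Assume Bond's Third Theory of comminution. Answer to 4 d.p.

W = 6.5063 kWh/t

Bond: W = 10·Wi·(1/√P80 − 1/√F80)
1/√152 = 0.081111;  1/√24995 = 0.006325
W = 10·8.7·(0.081111 − 0.006325) = 6.5063 kWh/t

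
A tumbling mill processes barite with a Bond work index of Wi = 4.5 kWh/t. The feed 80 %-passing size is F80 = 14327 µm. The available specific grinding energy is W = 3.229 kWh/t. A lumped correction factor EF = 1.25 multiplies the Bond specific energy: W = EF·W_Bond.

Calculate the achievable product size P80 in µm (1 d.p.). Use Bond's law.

P80 = 231.3 µm

W = 10·Wi·[P80^(−½) − F80^(−½)]
W_Bond = W / EF = 3.229 / 1.25 = 2.5832 kWh/t
P80^-0.5 = F80^-0.5 + W_Bond/(10 Wi)
  = 2.5832/(10·4.5) + 1/√14327 = 0.057404 + 0.008355 = 0.065759
P80 = (1/0.065759)² = 15.2070² = 231.25 µm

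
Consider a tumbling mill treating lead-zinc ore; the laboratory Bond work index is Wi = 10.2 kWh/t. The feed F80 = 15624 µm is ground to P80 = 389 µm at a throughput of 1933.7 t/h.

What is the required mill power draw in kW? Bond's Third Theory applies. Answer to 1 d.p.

P = 8422.4 kW

W = 10 Wi / √P80 − 10 Wi / √F80
W = 10·10.2·(1/√389 − 1/√15624) = 10·10.2·(0.042702) = 4.3556 kWh/t
P_mill = W·ṁ = 4.3556·1933.7 = 8422.4 kW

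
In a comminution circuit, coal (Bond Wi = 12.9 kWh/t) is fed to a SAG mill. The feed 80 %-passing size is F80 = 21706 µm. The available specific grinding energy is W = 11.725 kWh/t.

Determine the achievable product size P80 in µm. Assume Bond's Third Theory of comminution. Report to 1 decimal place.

W = 10 Wi (1/√P80 − 1/√F80)  [Bond]
P80^-0.5 = F80^-0.5 + W/(10 Wi)
  = 11.7250/(10·12.9) + 1/√21706 = 0.090891 + 0.006788 = 0.097679
P80 = (1/0.097679)² = 10.2376² = 104.81 µm

P80 = 104.8 µm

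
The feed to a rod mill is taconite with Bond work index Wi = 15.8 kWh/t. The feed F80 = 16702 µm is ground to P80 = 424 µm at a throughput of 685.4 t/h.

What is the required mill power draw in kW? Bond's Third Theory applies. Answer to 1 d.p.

P = 4421.2 kW

W = 10·Wi·[P80^(−½) − F80^(−½)]
W = 10·15.8·(1/√424 − 1/√16702) = 10·15.8·(0.040827) = 6.4506 kWh/t
P_mill = W·ṁ = 6.4506·685.4 = 4421.2 kW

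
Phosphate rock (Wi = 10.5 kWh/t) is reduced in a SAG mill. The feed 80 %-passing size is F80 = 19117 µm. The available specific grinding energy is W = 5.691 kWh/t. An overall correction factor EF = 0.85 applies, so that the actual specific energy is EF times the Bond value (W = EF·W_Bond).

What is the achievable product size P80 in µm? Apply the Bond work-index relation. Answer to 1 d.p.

P80 = 198.4 µm

Bond:  W = 10 Wi (1/√P − 1/√F)
W_Bond = W / EF = 5.691 / 0.85 = 6.6953 kWh/t
P80^-0.5 = F80^-0.5 + W_Bond/(10 Wi)
  = 6.6953/(10·10.5) + 1/√19117 = 0.063765 + 0.007233 = 0.070997
P80 = (1/0.070997)² = 14.0851² = 198.39 µm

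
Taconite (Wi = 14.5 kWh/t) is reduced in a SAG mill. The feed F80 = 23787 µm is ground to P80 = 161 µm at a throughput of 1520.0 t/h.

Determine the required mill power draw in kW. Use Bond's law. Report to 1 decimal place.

W = 10 Wi (P80^-0.5 − F80^-0.5)
W = 10·14.5·(1/√161 − 1/√23787) = 10·14.5·(0.072327) = 10.4874 kWh/t
P_mill = W·ṁ = 10.4874·1520.0 = 15940.9 kW

P = 15940.9 kW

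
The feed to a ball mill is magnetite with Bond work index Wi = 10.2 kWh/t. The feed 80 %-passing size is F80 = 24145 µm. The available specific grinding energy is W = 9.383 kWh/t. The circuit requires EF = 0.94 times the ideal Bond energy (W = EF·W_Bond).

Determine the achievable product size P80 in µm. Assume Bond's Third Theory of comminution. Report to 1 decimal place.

P80 = 91.9 µm

W = 10 Wi (1/√P80 − 1/√F80)  [Bond]
W_Bond = W / EF = 9.383 / 0.94 = 9.9819 kWh/t
⇒ 1/√P80 = W_Bond/(10 Wi) + 1/√F80
  = 9.9819/(10·10.2) + 1/√24145 = 0.097862 + 0.006436 = 0.104297
P80 = (1/0.104297)² = 9.5880² = 91.93 µm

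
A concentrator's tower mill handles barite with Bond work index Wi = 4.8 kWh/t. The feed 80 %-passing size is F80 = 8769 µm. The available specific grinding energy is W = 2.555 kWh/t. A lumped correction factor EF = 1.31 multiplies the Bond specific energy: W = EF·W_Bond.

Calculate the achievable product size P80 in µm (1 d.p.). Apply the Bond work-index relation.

P80 = 379.8 µm

Bond: W = 10·Wi·(1/√P80 − 1/√F80)
W_Bond = W / EF = 2.555 / 1.31 = 1.9504 kWh/t
⇒ 1/√P80 = W_Bond/(10·Wi) + 1/√F80
  = 1.9504/(10·4.8) + 1/√8769 = 0.040633 + 0.010679 = 0.051312
P80 = (1/0.051312)² = 19.4887² = 379.81 µm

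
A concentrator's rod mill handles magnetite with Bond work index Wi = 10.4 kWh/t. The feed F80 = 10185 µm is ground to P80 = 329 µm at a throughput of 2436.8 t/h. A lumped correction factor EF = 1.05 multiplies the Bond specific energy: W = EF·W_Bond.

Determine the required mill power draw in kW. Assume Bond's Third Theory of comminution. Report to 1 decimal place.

W = 10 Wi / √P80 − 10 Wi / √F80
W = 10·10.4·(1/√329 − 1/√10185) = 10·10.4·(0.045223) = 4.7032 kWh/t
W_actual = 1.05 × 4.7032 = 4.9384 kWh/t
P = W·T = 4.9384·2436.8 = 12033.8 kW

P = 12033.8 kW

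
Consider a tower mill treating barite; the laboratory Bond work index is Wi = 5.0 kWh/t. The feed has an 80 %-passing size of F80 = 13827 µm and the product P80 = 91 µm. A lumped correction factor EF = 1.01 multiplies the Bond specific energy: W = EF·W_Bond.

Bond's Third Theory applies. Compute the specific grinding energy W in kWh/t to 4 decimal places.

W = 4.8644 kWh/t

W = 10 Wi (1/√P80 − 1/√F80)  [Bond]
1/√91 = 0.104828;  1/√13827 = 0.008504
W = 10·5.0·(0.104828 − 0.008504) = 4.8162 kWh/t
W_actual = 1.01 × 4.8162 = 4.8644 kWh/t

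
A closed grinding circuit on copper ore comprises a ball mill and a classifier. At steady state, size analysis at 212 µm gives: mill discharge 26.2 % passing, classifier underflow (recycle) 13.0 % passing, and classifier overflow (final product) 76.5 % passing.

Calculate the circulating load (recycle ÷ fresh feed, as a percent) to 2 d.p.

Mass balance on the −212 µm fraction:
(1+r)·d = r·u + o ⇒ r = (o−d)/(d−u)
r = (76.5 − 26.2)/(26.2 − 13.0) = 50.3/13.2 = 3.8106
CL = 100·r = 381.06 %

CL = 381.06 %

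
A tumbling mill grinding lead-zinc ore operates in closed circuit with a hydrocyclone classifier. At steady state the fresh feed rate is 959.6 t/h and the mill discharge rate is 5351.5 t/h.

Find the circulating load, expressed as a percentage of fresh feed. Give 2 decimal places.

CL = 457.68 %

Steady state: M = F + R.
R = M − F = 5351.5 − 959.6 = 4391.9 t/h
CL = 100·R/F = 100·4391.9/959.6 = 457.68 %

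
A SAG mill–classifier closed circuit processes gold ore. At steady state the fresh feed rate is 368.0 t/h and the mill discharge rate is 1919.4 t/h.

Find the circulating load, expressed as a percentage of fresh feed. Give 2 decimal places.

Mill node: discharge = fresh + recycle.
R = M − F = 1919.4 − 368.0 = 1551.4 t/h
CL = 100·R/F = 100·1551.4/368.0 = 421.58 %

CL = 421.58 %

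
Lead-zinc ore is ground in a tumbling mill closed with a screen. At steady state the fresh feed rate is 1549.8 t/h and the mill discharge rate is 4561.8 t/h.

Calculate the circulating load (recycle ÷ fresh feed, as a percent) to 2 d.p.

CL = 194.35 %

Discharge = new feed + return, hence
R = M − F = 4561.8 − 1549.8 = 3012.0 t/h
CL = 100·R/F = 100·3012.0/1549.8 = 194.35 %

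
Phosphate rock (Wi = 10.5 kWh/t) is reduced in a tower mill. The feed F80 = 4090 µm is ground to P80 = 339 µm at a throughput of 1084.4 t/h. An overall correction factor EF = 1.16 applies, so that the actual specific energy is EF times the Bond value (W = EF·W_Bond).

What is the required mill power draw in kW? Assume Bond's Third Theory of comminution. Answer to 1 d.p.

W = 10·Wi·[P80^(−½) − F80^(−½)]
W = 10·10.5·(1/√339 − 1/√4090) = 10·10.5·(0.038676) = 4.0610 kWh/t
Apply correction: 4.0610 × 1.16 = 4.7107 kWh/t
Power = W × throughput = 4.7107 kWh/t × 1084.4 t/h = 5108.3 kW

P = 5108.3 kW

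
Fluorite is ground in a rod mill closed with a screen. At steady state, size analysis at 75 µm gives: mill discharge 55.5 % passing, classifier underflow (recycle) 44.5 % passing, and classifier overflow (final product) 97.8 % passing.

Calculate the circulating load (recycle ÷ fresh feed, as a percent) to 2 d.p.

CL = 384.55 %

Classifier node, passing 75 µm:
d + r·d = r·u + o → r(d−u) = o−d
r = (97.8 − 55.5)/(55.5 − 44.5) = 42.3/11.0 = 3.8455
CL = 100·r = 384.55 %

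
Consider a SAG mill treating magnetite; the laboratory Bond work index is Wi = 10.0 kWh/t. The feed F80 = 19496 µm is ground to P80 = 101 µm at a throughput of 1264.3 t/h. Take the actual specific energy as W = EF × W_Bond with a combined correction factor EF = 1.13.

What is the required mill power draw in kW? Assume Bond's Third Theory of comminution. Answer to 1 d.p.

P = 13192.5 kW

Bond:  W = 10 Wi (1/√P − 1/√F)
W = 10·10.0·(1/√101 − 1/√19496) = 10·10.0·(0.092342) = 9.2342 kWh/t
Apply correction: 9.2342 × 1.13 = 10.4346 kWh/t
Power = W × throughput = 10.4346 kWh/t × 1264.3 t/h = 13192.5 kW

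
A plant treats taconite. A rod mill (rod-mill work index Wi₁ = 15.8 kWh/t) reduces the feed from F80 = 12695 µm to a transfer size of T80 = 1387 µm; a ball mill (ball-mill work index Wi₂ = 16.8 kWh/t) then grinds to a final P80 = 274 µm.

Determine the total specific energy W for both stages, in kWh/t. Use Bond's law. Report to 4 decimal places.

W = 8.4784 kWh/t

W = 10·Wi·(P80^(-½) − F80^(-½))
Stage 1 (12695→1387 µm, Wi₁=15.8): W₁ = 10·15.8·(0.026851 − 0.008875) = 2.8402 kWh/t
Stage 2 (1387→274 µm, Wi₂=16.8): W₂ = 10·16.8·(0.060412 − 0.026851) = 5.6383 kWh/t
W = W₁ + W₂ = 2.8402 + 5.6383 = 8.4784 kWh/t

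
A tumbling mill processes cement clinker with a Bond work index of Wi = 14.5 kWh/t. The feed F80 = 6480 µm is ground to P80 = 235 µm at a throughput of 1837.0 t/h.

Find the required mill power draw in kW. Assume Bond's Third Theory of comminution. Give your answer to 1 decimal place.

P = 14066.8 kW

W_Bond = 10·Wi·(1/√P₈₀ − 1/√F₈₀)
W = 10·14.5·(1/√235 − 1/√6480) = 10·14.5·(0.052810) = 7.6575 kWh/t
Power = W × throughput = 7.6575 kWh/t × 1837.0 t/h = 14066.8 kW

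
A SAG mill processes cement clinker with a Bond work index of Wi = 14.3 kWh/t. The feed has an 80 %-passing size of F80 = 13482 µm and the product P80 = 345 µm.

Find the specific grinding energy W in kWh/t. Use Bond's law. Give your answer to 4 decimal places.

W = 10·Wi·(P80^(-½) − F80^(-½))
1/√345 = 0.053838;  1/√13482 = 0.008612
W = 10·14.3·(0.053838 − 0.008612) = 6.4673 kWh/t

W = 6.4673 kWh/t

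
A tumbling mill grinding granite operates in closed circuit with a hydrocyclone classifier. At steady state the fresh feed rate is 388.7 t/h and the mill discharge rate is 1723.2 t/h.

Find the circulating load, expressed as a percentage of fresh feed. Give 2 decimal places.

Steady state: M = F + R.
R = M − F = 1723.2 − 388.7 = 1334.5 t/h
CL = 100·R/F = 100·1334.5/388.7 = 343.32 %

CL = 343.32 %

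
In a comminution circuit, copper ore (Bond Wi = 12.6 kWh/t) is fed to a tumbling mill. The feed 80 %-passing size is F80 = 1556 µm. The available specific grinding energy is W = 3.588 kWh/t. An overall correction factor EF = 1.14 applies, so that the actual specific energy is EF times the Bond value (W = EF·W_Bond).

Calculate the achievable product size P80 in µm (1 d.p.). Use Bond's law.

P80 = 394.8 µm

W = 10 Wi (P80^-0.5 − F80^-0.5)
W_Bond = W / EF = 3.588 / 1.14 = 3.1474 kWh/t
P80^(−½) = W_Bond/(10 Wi) + F80^(−½)
  = 3.1474/(10·12.6) + 1/√1556 = 0.024979 + 0.025351 = 0.050330
P80 = (1/0.050330)² = 19.8688² = 394.77 µm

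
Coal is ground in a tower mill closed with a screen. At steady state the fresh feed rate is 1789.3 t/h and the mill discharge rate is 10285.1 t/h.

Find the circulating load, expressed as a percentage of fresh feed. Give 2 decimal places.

Discharge = new feed + return, hence
R = M − F = 10285.1 − 1789.3 = 8495.8 t/h
CL = 100·R/F = 100·8495.8/1789.3 = 474.81 %

CL = 474.81 %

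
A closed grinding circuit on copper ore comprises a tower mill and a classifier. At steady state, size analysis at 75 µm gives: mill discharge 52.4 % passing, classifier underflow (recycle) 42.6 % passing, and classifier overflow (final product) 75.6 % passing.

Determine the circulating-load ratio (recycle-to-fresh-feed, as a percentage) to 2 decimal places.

CL = 236.73 %

Mass balance on the −75 µm fraction:
(1+r)d = ru + o → r = (o−d)/(d−u)
r = (75.6 − 52.4)/(52.4 − 42.6) = 23.2/9.8 = 2.3673
CL = 100·r = 236.73 %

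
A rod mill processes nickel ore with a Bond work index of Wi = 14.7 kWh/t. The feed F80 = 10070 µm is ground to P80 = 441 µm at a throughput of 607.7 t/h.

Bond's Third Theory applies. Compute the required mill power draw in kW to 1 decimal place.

P = 3363.7 kW

W = 10 Wi (P80^-0.5 − F80^-0.5)
W = 10·14.7·(1/√441 − 1/√10070) = 10·14.7·(0.037654) = 5.5351 kWh/t
P_mill = W·ṁ = 5.5351·607.7 = 3363.7 kW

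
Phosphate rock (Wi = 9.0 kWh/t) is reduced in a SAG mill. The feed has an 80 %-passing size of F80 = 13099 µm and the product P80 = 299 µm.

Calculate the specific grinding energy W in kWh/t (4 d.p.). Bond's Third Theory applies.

W = 4.4185 kWh/t

W = 10·Wi·(P80^(-½) − F80^(-½))
1/√299 = 0.057831;  1/√13099 = 0.008737
W = 10·9.0·(0.057831 − 0.008737) = 4.4185 kWh/t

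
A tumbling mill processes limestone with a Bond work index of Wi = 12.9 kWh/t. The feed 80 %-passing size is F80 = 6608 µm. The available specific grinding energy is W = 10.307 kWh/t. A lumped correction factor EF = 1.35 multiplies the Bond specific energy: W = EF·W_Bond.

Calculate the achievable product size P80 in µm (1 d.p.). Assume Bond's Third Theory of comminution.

W = 10·Wi·[P80^(−½) − F80^(−½)]
W_Bond = W / EF = 10.307 / 1.35 = 7.6348 kWh/t
P80^(−½) = W_Bond/(10 Wi) + F80^(−½)
  = 7.6348/(10·12.9) + 1/√6608 = 0.059185 + 0.012302 = 0.071486
P80 = (1/0.071486)² = 13.9887² = 195.68 µm

P80 = 195.7 µm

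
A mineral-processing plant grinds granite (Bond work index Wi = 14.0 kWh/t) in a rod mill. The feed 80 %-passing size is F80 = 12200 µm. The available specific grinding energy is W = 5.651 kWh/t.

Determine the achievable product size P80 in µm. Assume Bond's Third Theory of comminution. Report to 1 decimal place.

W = 10·Wi·[P80^(−½) − F80^(−½)]
P80^(−½) = W/(10 Wi) + F80^(−½)
  = 5.6510/(10·14.0) + 1/√12200 = 0.040364 + 0.009054 = 0.049418
P80 = (1/0.049418)² = 20.2356² = 409.48 µm

P80 = 409.5 µm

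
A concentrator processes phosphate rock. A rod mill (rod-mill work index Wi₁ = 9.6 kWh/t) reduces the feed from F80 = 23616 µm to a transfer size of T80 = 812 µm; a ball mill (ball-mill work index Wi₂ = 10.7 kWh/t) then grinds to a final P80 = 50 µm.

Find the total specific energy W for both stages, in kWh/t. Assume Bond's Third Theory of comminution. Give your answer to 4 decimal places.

W = 14.1214 kWh/t

W = 10 Wi / √P80 − 10 Wi / √F80
Stage 1 (23616→812 µm, Wi₁=9.6): W₁ = 10·9.6·(0.035093 − 0.006507) = 2.7442 kWh/t
Stage 2 (812→50 µm, Wi₂=10.7): W₂ = 10·10.7·(0.141421 − 0.035093) = 11.3771 kWh/t
W = W₁ + W₂ = 2.7442 + 11.3771 = 14.1214 kWh/t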